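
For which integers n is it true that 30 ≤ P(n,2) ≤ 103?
6, 7, 8, 9, 10

Solution: P(5,2)=20; P(6,2)=30; P(7,2)=42; P(8,2)=56; P(9,2)=72; P(10,2)=90; P(11,2)=110. So valid n = 6, 7, 8, 9, 10.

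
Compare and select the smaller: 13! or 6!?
6!

13!=6,227,020,800, 6!=720. 13! > 6!.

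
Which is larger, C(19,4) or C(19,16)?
C(19,4)=3,876, C(19,16)=969.

Answer: C(19,4)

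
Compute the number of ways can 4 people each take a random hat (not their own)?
Using D(n) = (n-1)[D(n-1) + D(n-2)]:
D(4) = (4-1) × [D(3) + D(2)]
      = 3 × [2 + 1]
      = 3 × 3
      = 9
Final answer: 9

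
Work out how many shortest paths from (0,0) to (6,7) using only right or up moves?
1,716
Choose 6 rights from 13 moves: C(13,6) = 1,716.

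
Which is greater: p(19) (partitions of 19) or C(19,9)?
C(19,9)
Pentagonal recurrence p(n) = p(n−1) + p(n−2) − p(n−5) − p(n−7) + …: p(19) = p(18) + p(17) − p(14) − p(12) + p(7) + p(4) = 385 + 297 − 135 − 77 + 15 + 5 = 490; C(19,9) = 92,378.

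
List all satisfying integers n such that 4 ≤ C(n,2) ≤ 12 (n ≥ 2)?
4, 5

C(3,2)=3; C(4,2)=6; C(5,2)=10; C(6,2)=15. So valid n = 4, 5.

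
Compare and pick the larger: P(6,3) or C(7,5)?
P(6,3)
P(6,3)=120, C(7,5)=21.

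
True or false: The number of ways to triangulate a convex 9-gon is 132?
False
Triangulations of a convex 9-gon are counted by the Catalan number C_7: C_7 = C(14,7)/(7+1) = 3,432/8 = 429.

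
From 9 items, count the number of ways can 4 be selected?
C(9,4) = 9! / (4! × (9-4)!)
         = 9! / (4! × 5!)
         = 126
Final answer: 126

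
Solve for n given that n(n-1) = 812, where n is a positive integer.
29

Reasoning: n² − n − 812 = 0, so n = (1 ± √(1 + 4·812))/2 = (1 ± √3,249)/2 = (1 ± 57)/2, i.e. n = 29 or n = -28. Taking the positive root, n = 29 (check: 29×28 = 812).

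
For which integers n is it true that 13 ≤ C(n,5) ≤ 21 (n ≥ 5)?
7

Solution: C(6,5)=6; C(7,5)=21; C(8,5)=56. So valid n = 7.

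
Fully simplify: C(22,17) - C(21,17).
C(22,17) - C(21,17) = C(21,16) = 20,349.
Final answer: 20,349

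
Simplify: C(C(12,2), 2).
2,145
C(12,2) = 66, then C(66, 2) = 2,145.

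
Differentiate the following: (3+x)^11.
11(3+x)^10

Solution: Using the power rule: d/dx (3+x)^11 = 11(3+x)^{10}.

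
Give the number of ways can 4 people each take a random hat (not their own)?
9

Working:
Using D(n) = (n-1)[D(n-1) + D(n-2)]:
D(4) = (4-1) × [D(3) + D(2)]
      = 3 × [2 + 1]
      = 3 × 3
      = 9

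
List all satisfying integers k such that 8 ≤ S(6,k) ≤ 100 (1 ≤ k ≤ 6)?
2, 3, 4, 5

Working:
S(6,1)=1; S(6,2)=31; S(6,3)=90; S(6,4)=65; S(6,5)=15; S(6,6)=1. So valid k = 2, 3, 4, 5.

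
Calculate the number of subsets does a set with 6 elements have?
64
Each element can be included or excluded: 2^6 = 64.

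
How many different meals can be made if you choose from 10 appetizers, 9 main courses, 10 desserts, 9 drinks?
By the multiplication principle: 10 × 9 × 10 × 9 = 8,100.

Answer: 8,100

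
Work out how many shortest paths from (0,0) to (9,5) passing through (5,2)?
735

Reasoning: To (5,2): C(7,5)=21. From there: C(7,4)=35. Total: 735.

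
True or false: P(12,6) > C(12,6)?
P(12,6) = 665,280 and C(12,6) = 924; P(n,r) = r! × C(n,r) so P > C whenever r ≥ 2.

Answer: True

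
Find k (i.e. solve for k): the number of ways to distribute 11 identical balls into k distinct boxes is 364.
4

Solution: Stars and bars: the count is C(11+k−1, k−1), increasing in k. k=2: C(12,1) = 12, k=3: C(13,2) = 78, k=4: C(14,3) = 364 ✓. So k = 4.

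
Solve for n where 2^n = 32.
5

Working:
2^5 = 32, so n = 5.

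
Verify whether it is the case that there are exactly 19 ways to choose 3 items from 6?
C(6,3) = 20 ≠ 19.

Answer: False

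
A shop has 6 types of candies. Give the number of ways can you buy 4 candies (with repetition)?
Stars and bars: C(4+6-1, 4) = C(9, 4) = 126.

Answer: 126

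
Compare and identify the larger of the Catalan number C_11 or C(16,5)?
C_11

Working:
C_11 = C(22,11)/(11+1) = 705,432/12 = 58,786; C(16,5) = 4,368.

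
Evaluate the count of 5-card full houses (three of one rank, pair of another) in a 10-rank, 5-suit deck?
Triple rank: 10. Triple suits: C(5,3)=10. Pair rank: 9. Pair suits: C(5,2)=10. Total: 9,000.
Final answer: 9,000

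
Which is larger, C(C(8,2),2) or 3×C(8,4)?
C(C(8,2),2)
C(C(8,2),2)=378, 3×C(8,4)=210.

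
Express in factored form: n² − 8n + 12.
Seek roots whose sum is 8 and product is 12: (2, 6). So n² − 8n + 12 = (n − 2)(n − 6).
Final answer: (n − 2)(n − 6)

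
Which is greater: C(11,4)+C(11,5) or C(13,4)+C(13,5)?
C(13,4)+C(13,5)
First=792, Second=2,002.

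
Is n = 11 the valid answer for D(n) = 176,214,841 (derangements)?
No

Reasoning: D(11) = (11-1)·[D(10) + D(9)] = 10·[1,334,961 + 133,496] = 14,684,570, which does not equal 176,214,841.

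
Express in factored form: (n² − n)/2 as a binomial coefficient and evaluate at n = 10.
(n² − n)/2 = n(n−1)/2 = C(n,2). At n = 10: C(10,2) = 45.

Answer: C(n,2); C(10,2) = 45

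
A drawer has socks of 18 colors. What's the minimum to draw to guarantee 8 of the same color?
127

Explanation: Worst case: 7 of each = 126. One more: 127.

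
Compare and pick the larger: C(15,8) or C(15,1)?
C(15,8)
C(15,8)=6,435, C(15,1)=15.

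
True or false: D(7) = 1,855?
Derangements of 7 elements: D(7) = (7-1)·[D(6) + D(5)] = 6·[265 + 44] = 1,854.
Final answer: False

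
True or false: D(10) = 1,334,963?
False

Reasoning: Derangements of 10 elements: D(10) = (10-1)·[D(9) + D(8)] = 9·[133,496 + 14,833] = 1,334,961.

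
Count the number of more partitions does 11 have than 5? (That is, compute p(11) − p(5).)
49

Pentagonal recurrence p(n) = p(n−1) + p(n−2) − p(n−5) − p(n−7) + …: p(11) = p(10) + p(9) − p(6) − p(4) = 42 + 30 − 11 − 5 = 56.
p(5) = p(4) + p(3) − p(0) = 5 + 3 − 1 = 7.
Difference = 56 − 7 = 49.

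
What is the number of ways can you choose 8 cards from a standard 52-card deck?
752,538,150
C(52,8) = 752,538,150.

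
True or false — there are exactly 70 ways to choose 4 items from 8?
True

Working:
C(8,4) = 70.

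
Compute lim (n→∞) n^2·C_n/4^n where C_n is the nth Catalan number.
∞
C_n ~ 4^n/(n^(3/2)√π), so n^2·C_n/4^n ~ n^(2 − 3/2)/√π → ∞.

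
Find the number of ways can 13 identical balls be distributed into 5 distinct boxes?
2,380
C(13+5-1, 5-1) = C(17, 4) = 2,380.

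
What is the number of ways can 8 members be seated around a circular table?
5,040

Working:
Circular arrangements: (8-1)! = 5,040.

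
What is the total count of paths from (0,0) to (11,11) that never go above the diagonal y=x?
58,786

Counted by the Catalan number C_11: C_11 = C(22,11)/(11+1) = 705,432/12 = 58,786.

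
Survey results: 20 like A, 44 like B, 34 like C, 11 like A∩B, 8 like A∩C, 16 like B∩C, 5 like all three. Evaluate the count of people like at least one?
|A∪B∪C| = 20+44+34-11-8-16+5 = 68.
Final answer: 68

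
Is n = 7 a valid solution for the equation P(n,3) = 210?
Yes

Reasoning: P(7,3) = 7·6·5 = 210, which equals 210.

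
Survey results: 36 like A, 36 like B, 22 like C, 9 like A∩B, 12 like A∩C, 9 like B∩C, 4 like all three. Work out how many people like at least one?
68

Explanation: |A∪B∪C| = 36+36+22-9-12-9+4 = 68.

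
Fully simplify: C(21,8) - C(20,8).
77,520

Reasoning: C(21,8) - C(20,8) = C(20,7) = 77,520.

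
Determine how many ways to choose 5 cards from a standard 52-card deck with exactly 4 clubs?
13 clubs and 39 non-clubs: C(13,4) × C(39,1) = 715 × 39 = 27,885.

Answer: 27,885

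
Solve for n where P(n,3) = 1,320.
12
P(n,3) = n(n−1)(n−2) is increasing in n; n(n−1)(n−2) ≈ (n−1)^3 = 1,320 gives n ≈ 12.0. Check: P(10,3) = 720, P(11,3) = 990, P(12,3) = 1,320 ✓. So n = 12.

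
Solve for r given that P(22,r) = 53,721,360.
6

Working:
P(22,r) = 22·21·…·(22−r+1), a product of r factors. Multiplying down from 22: 22 = 22; 22·21 = 462; 22·21·20 = 9,240; 22·21·20·19 = 175,560; 22·21·20·19·18 = 3,160,080; 22·21·20·19·18·17 = 53,721,360 ✓ (6 factors). So r = 6.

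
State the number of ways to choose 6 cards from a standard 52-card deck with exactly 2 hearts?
6,415,578

Reasoning: 13 hearts and 39 non-hearts: C(13,2) × C(39,4) = 78 × 82251 = 6,415,578.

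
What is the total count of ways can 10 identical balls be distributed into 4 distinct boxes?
286
C(10+4-1, 4-1) = C(13, 3) = 286.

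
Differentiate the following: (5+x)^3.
3(5+x)^2

Working:
Using the power rule: d/dx (5+x)^3 = 3(5+x)^{2}.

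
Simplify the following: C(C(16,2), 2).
7,140

Explanation: C(16,2) = 120, then C(120, 2) = 7,140.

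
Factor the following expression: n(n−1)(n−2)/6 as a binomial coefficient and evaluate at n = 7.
C(n,3); C(7,3) = 35

Working:
n(n−1)(n−2)/6 = n!/(3!(n−3)!) = C(n,3). At n = 7: C(7,3) = 35.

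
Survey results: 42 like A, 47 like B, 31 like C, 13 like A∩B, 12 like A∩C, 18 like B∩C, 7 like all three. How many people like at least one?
84

Explanation: |A∪B∪C| = 42+47+31-13-12-18+7 = 84.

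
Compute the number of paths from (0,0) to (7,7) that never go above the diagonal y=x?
429

Explanation: Counted by the Catalan number C_7: C_7 = C(14,7)/(7+1) = 3,432/8 = 429.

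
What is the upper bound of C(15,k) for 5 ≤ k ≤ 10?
6,435

Explanation: C(15,k) is maximised at the centre of the row: C(15,7) = 6,435.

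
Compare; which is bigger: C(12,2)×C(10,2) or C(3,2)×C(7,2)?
C(12,2)×C(10,2)

C(12,2)×C(10,2)=2,970, C(3,2)×C(7,2)=63.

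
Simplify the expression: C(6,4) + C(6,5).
21

Working:
By Pascal's identity: C(7,5) = 21.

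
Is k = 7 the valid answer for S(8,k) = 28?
Yes
S(8,7) = 7·S(7,7) + S(7,6) = 7·1 + 21 = 28, which equals 28.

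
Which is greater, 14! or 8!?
14!

Reasoning: 14!=87,178,291,200, 8!=40,320. 14! > 8!.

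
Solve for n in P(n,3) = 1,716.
13

Working:
P(n,3) = n(n−1)(n−2) is increasing in n; n(n−1)(n−2) ≈ (n−1)^3 = 1,716 gives n ≈ 13.0. Check: P(11,3) = 990, P(12,3) = 1,320, P(13,3) = 1,716 ✓. So n = 13.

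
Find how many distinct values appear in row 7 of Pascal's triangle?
4

Working:
Row 7 has entries C(7,0)..C(7,7); by symmetry C(7,k)=C(7,7-k), giving 4 distinct values.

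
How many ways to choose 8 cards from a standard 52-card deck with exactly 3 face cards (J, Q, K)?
12 face cards and 40 non-face cards: C(12,3) × C(40,5) = 220 × 658,008 = 144,761,760.
Final answer: 144,761,760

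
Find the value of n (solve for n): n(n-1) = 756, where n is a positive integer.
28

n² − n − 756 = 0, so n = (1 ± √(1 + 4·756))/2 = (1 ± √3,025)/2 = (1 ± 55)/2, i.e. n = 28 or n = -27. Taking the positive root, n = 28 (check: 28×27 = 756).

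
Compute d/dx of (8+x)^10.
Using the power rule: d/dx (8+x)^10 = 10(8+x)^{9}.
Final answer: 10(8+x)^9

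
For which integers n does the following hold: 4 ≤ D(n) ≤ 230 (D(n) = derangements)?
4, 5

Solution: Using D(n) = (n−1)[D(n−1) + D(n−2)] with D(1)=0, D(2)=1: D(3)=2; D(4)=9; D(5)=44; D(6)=265. So valid n = 4, 5.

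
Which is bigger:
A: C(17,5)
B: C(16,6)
B
A=C(17,5)=6,188, B=C(16,6)=8,008.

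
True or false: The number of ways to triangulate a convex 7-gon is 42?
True

Triangulations of a convex 7-gon are counted by the Catalan number C_5: C_5 = C(10,5)/(5+1) = 252/6 = 42.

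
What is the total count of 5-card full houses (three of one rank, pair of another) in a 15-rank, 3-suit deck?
630

Explanation: Triple rank: 15. Triple suits: C(3,3)=1. Pair rank: 14. Pair suits: C(3,2)=3. Total: 630.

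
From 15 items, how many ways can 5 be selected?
C(15,5) = 15! / (5! × (15-5)!)
         = 15! / (5! × 10!)
         = 3,003

Answer: 3,003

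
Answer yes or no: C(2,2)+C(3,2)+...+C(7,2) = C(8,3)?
Hockey stick identity gives Σ = C(8,3) = 56; RHS C(8,3) = 56.
Final answer: Yes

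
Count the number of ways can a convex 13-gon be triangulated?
58,786

Working:
Using the Catalan number formula: C_n = C(2n, n) / (n+1)
C_11 = C(22, 11) / (11+1)
     = 705432 / 12
     = 58,786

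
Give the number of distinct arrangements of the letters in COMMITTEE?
45,360

Solution: Word has 9 letters (C=1, O=1, M=2, I=1, T=2, E=2). Arrangements: 9!/Π(k!) = 45,360.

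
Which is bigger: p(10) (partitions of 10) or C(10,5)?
Pentagonal recurrence p(n) = p(n−1) + p(n−2) − p(n−5) − p(n−7) + …: p(10) = p(9) + p(8) − p(5) − p(3) = 30 + 22 − 7 − 3 = 42; C(10,5) = 252.
Final answer: C(10,5)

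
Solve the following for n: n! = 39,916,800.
n! is strictly increasing. 9! = 362,880, 10! = 3,628,800, 11! = 39,916,800 ✓. So n = 11.
Final answer: 11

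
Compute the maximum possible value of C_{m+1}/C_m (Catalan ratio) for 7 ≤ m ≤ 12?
25/7

C_{m+1}/C_m = 2(2m+1)/(m+2), which increases with m. Maximum at m = 12: 2·25/14 = 25/7.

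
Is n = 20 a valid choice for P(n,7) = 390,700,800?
Yes

Solution: P(20,7) = 20·19·18·17·16·15·14 = 390,700,800, which equals 390,700,800.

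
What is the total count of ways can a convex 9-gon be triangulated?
Using the Catalan number formula: C_n = C(2n, n) / (n+1)
C_7 = C(14, 7) / (7+1)
     = 3432 / 8
     = 429

Answer: 429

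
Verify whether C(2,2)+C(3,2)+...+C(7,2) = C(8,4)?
False

Working:
Hockey stick identity gives Σ = C(8,3) = 56; RHS C(8,4) = 70.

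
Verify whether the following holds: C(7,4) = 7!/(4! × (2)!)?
False

Working:
The correct denominator is 4!×3!, giving C(7,4) = 35; the stated RHS is 7!/(4!×2!) = 105 ≠ 35, so the statement does not hold.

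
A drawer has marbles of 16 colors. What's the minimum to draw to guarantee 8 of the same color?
113

Working:
Worst case: 7 of each = 112. One more: 113.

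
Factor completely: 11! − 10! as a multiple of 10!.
11! − 10! = 11·10! − 10! = (11 − 1)·10! = 10 × 10! = 36,288,000.

Answer: 10 × 10! = 36,288,000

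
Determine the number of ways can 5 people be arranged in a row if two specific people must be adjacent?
48

Solution: Treat pair as unit: (5-1)! arrangements × 2 internal orders = 48.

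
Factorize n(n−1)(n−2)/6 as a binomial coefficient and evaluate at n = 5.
C(n,3); C(5,3) = 10

Solution: n(n−1)(n−2)/6 = n!/(3!(n−3)!) = C(n,3). At n = 5: C(5,3) = 10.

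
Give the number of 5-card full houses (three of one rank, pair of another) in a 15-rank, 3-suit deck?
Triple rank: 15. Triple suits: C(3,3)=1. Pair rank: 14. Pair suits: C(3,2)=3. Total: 630.
Final answer: 630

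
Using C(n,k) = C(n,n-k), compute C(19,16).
C(19,16) = C(19,3) = 969.
Final answer: 969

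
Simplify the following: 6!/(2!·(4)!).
15

This is C(6,2) = 15.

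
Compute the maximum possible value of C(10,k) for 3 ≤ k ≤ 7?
252

Reasoning: C(10,k) is maximised at the centre of the row: C(10,5) = 252.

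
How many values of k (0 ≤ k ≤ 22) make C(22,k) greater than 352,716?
5

Working:
Row 22 is unimodal and symmetric about k=22/2. C(22,8)=319,770 ≤ 352,716; C(22,9)=497,420 > 352,716; by symmetry C(22,k) > 352,716 for k = 9..13. That's 13 - 9 + 1 = 5 values.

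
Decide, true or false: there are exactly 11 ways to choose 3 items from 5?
False

Working:
C(5,3) = 10 ≠ 11.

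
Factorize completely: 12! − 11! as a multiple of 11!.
11 × 11! = 439,084,800
12! − 11! = 12·11! − 11! = (12 − 1)·11! = 11 × 11! = 439,084,800.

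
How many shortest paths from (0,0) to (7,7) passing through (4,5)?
To (4,5): C(9,4)=126. From there: C(5,3)=10. Total: 1,260.
Final answer: 1,260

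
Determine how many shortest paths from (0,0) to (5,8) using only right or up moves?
Choose 5 rights from 13 moves: C(13,5) = 1,287.

Answer: 1,287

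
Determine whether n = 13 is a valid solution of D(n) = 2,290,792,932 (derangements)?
Yes

Reasoning: D(13) = (13-1)·[D(12) + D(11)] = 12·[176,214,841 + 14,684,570] = 2,290,792,932, which equals 2,290,792,932.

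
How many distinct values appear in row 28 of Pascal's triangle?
15
Row 28 has entries C(28,0)..C(28,28); by symmetry C(28,k)=C(28,28-k), giving 15 distinct values.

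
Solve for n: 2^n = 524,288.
19

Explanation: 524,288 = 1,024 × 512 = 2^10 × 2^9 = 2^19, so n = 19.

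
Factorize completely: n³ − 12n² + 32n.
n³ − 12n² + 32n = n(n² − 12n + 32) = n(n − 4)(n − 8).

Answer: n(n − 4)(n − 8)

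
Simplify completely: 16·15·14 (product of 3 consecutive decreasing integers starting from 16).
3,360

Solution: This is P(16,3) = 16!/(13)! = 3,360.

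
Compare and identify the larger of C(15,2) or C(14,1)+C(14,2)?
Equal
By Pascal's identity: C(15,2) = C(14,1)+C(14,2) = 105. Equal.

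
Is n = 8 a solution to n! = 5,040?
No

Working:
8! = 8·7! = 8·5,040 = 40,320, which does not equal 5,040.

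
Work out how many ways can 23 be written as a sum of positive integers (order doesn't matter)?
1,255

Working:
Pentagonal recurrence p(n) = p(n−1) + p(n−2) − p(n−5) − p(n−7) + …: p(23) = p(22) + p(21) − p(18) − p(16) + p(11) + p(8) − p(1) = 1,002 + 792 − 385 − 231 + 56 + 22 − 1 = 1,255.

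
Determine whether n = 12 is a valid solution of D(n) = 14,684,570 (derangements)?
D(12) = (12-1)·[D(11) + D(10)] = 11·[14,684,570 + 1,334,961] = 176,214,841, which does not equal 14,684,570.

Answer: No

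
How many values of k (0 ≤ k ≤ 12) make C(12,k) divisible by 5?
4

Checking C(12,k) mod 5 for k = 0..12: divisible at k = 3, 4, 8, 9. That's 4 values.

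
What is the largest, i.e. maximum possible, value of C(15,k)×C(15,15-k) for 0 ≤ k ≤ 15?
41,409,225

Solution: C(15,k)·C(15,15-k) = C(15,k)², maximised at the centre k = 7: C(15,7)² = 41,409,225.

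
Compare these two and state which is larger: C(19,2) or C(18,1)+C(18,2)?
Equal
By Pascal's identity: C(19,2) = C(18,1)+C(18,2) = 171. Equal.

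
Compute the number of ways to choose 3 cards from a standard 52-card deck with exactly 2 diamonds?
13 diamonds and 39 non-diamonds: C(13,2) × C(39,1) = 78 × 39 = 3,042.

Answer: 3,042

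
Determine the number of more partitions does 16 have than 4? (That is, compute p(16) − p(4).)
Pentagonal recurrence p(n) = p(n−1) + p(n−2) − p(n−5) − p(n−7) + …: p(16) = p(15) + p(14) − p(11) − p(9) + p(4) + p(1) = 176 + 135 − 56 − 30 + 5 + 1 = 231.
p(4) = p(3) + p(2) = 3 + 2 = 5.
Difference = 231 − 5 = 226.

Answer: 226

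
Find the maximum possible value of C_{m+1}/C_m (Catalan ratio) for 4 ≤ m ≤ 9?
38/11

Explanation: C_{m+1}/C_m = 2(2m+1)/(m+2), which increases with m. Maximum at m = 9: 2·19/11 = 38/11.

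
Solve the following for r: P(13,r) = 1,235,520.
6

Solution: P(13,r) = 13·12·…·(13−r+1), a product of r factors. Multiplying down from 13: 13 = 13; 13·12 = 156; 13·12·11 = 1,716; 13·12·11·10 = 17,160; 13·12·11·10·9 = 154,440; 13·12·11·10·9·8 = 1,235,520 ✓ (6 factors). So r = 6.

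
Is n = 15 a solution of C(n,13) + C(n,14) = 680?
No

Working:
C(15,13) + C(15,14) = 105 + 15 = 120, which does not equal 680.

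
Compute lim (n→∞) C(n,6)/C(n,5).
C(n,6)/C(n,5) = (n-5)/6 → ∞ as n → ∞.

Answer: ∞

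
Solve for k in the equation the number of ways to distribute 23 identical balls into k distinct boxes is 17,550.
5

Reasoning: Stars and bars: the count is C(23+k−1, k−1), increasing in k. k=3: C(25,2) = 300, k=4: C(26,3) = 2,600, k=5: C(27,4) = 17,550 ✓. So k = 5.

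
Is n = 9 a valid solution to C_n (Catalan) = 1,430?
No

C_9 = C(18,9)/(9+1) = 48,620/10 = 4,862, which does not equal 1,430.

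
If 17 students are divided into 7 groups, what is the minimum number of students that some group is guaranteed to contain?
3

Working:
Pigeonhole: ⌈17/7⌉ = 3.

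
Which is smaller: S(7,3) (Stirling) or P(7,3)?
P(7,3)

Working:
S(7,3) = 3·S(6,3) + S(6,2) = 3·90 + 31 = 301; P(7,3) = 210.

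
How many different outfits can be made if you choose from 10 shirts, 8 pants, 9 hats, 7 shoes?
5,040

Working:
By the multiplication principle: 10 × 8 × 9 × 7 = 5,040.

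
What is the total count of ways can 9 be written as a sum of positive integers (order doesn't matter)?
Pentagonal recurrence p(n) = p(n−1) + p(n−2) − p(n−5) − p(n−7) + …: p(9) = p(8) + p(7) − p(4) − p(2) = 22 + 15 − 5 − 2 = 30.
Final answer: 30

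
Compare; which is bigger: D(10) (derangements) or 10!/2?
10!/2

Explanation: D(10) = (10-1)·[D(9) + D(8)] = 9·[133,496 + 14,833] = 1,334,961; 10!/2 = 3,628,800/2 = 1,814,400.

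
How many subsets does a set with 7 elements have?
128

Reasoning: Each element can be included or excluded: 2^7 = 128.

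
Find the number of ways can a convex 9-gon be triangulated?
429

Using the Catalan number formula: C_n = C(2n, n) / (n+1)
C_7 = C(14, 7) / (7+1)
     = 3432 / 8
     = 429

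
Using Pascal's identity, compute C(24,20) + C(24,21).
12,650

Explanation: C(24,20) + C(24,21) = C(25,21) = 12,650.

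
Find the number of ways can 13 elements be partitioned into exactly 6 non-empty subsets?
9,321,312
This equals S(13,6), the Stirling number of the 2nd kind.
Using the Stirling recurrence: S(n,k) = k·S(n-1,k) + S(n-1,k-1)
S(13,6) = 6·S(12,6) + S(12,5)
         = 6·1323652 + 1379400
         = 7941912 + 1379400
         = 9,321,312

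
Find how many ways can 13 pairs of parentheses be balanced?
742,900

Explanation: Using the Catalan number formula: C_n = C(2n, n) / (n+1)
C_13 = C(26, 13) / (13+1)
     = 10400600 / 14
     = 742,900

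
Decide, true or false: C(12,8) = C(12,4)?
True

Symmetry C(n,k) = C(n,n-k): C(12,8) = 495 and C(12,4) = 495. Both sides agree, so the statement holds.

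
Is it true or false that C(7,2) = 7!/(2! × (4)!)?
False
The correct denominator is 2!×5!, giving C(7,2) = 21; the stated RHS is 7!/(2!×4!) = 105 ≠ 21, so the statement does not hold.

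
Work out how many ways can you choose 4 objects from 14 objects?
1,001

Solution: C(14,4) = 14! / (4! × (14-4)!)
         = 14! / (4! × 10!)
         = 1,001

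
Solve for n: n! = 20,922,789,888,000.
16

Explanation: n! is strictly increasing. 14! = 87,178,291,200, 15! = 1,307,674,368,000, 16! = 20,922,789,888,000 ✓. So n = 16.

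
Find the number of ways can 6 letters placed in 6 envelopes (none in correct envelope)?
Using D(n) = (n-1)[D(n-1) + D(n-2)]:
D(6) = (6-1) × [D(5) + D(4)]
      = 5 × [44 + 9]
      = 5 × 53
      = 265

Answer: 265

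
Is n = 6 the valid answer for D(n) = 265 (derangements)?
Yes
D(6) = (6-1)·[D(5) + D(4)] = 5·[44 + 9] = 265, which equals 265.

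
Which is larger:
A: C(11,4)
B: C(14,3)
B

Reasoning: A=C(11,4)=330, B=C(14,3)=364.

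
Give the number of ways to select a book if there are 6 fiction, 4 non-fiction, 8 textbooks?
18
By the addition principle: 6 + 4 + 8 = 18.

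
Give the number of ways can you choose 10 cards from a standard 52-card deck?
15,820,024,220

Solution: C(52,10) = 15,820,024,220.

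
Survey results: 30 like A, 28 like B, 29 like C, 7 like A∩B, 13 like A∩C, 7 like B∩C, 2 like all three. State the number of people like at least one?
62

Solution: |A∪B∪C| = 30+28+29-7-13-7+2 = 62.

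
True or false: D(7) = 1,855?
False

Working:
Derangements of 7 elements: D(7) = (7-1)·[D(6) + D(5)] = 6·[265 + 44] = 1,854.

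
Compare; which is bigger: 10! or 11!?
11!

Working:
10!=3,628,800, 11!=39,916,800. 11! > 10!.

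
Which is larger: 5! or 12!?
5!=120, 12!=479,001,600. 12! > 5!.

Answer: 12!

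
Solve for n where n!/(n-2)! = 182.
n!/(n-2)! = n×(n-1), a product of 2 consecutive integers ≈ (n−0.5)^2. 182^(1/2) + 0.5 ≈ 14.0; check n = 14: 14×13 = 182 ✓. So n = 14.

Answer: 14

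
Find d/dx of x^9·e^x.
Product rule: d/dx[x^9]·e^x + x^9·d/dx[e^x] = 9x^{8}e^x + x^9e^x.

Answer: (9x^8 + x^9)e^x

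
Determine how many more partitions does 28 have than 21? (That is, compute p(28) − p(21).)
2,926
Pentagonal recurrence p(n) = p(n−1) + p(n−2) − p(n−5) − p(n−7) + …: p(28) = p(27) + p(26) − p(23) − p(21) + p(16) + p(13) − p(6) − p(2) = 3,010 + 2,436 − 1,255 − 792 + 231 + 101 − 11 − 2 = 3,718.
p(21) = p(20) + p(19) − p(16) − p(14) + p(9) + p(6) = 627 + 490 − 231 − 135 + 30 + 11 = 792.
Difference = 3,718 − 792 = 2,926.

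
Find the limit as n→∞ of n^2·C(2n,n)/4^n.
∞

Explanation: C(2n,n) ~ 4^n/√(πn), so n^2·C(2n,n)/4^n ~ n^(2 − 1/2)/√π → ∞.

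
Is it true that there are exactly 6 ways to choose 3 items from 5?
False

Reasoning: C(5,3) = 10 ≠ 6.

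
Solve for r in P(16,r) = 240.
2

Reasoning: P(16,r) = 16·15·…·(16−r+1), a product of r factors. Multiplying down from 16: 16 = 16; 16·15 = 240 ✓ (2 factors). So r = 2.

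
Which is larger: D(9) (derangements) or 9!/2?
9!/2

Reasoning: D(9) = (9-1)·[D(8) + D(7)] = 8·[14,833 + 1,854] = 133,496; 9!/2 = 362,880/2 = 181,440.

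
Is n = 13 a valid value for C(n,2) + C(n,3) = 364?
C(13,2) + C(13,3) = 78 + 286 = 364, which equals 364.

Answer: Yes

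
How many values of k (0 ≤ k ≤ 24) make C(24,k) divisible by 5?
0
Checking C(24,k) mod 5 for k = 0..24: none are divisible by 5. Count = 0.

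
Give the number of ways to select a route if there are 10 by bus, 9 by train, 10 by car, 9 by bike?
38
By the addition principle: 10 + 9 + 10 + 9 = 38.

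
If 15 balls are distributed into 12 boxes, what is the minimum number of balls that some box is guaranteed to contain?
2

Pigeonhole: ⌈15/12⌉ = 2.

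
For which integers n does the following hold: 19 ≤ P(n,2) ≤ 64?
5, 6, 7, 8

P(4,2)=12; P(5,2)=20; P(6,2)=30; P(7,2)=42; P(8,2)=56; P(9,2)=72. So valid n = 5, 6, 7, 8.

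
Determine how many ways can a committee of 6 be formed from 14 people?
3,003

Solution: C(14,6) = 14! / (6! × (14-6)!)
         = 14! / (6! × 8!)
         = 3,003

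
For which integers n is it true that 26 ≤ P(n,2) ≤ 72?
6, 7, 8, 9

Solution: P(5,2)=20; P(6,2)=30; P(7,2)=42; P(8,2)=56; P(9,2)=72; P(10,2)=90. So valid n = 6, 7, 8, 9.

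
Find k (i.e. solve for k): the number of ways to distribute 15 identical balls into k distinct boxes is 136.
3

Explanation: Stars and bars: the count is C(15+k−1, k−1), increasing in k. k=2: C(16,1) = 16, k=3: C(17,2) = 136 ✓. So k = 3.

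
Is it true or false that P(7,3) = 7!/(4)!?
True

Solution: Permutation formula P(n,k) = n!/(n-k)!: 7!/4! = 5,040/24 = 210 = P(7,3). The statement holds.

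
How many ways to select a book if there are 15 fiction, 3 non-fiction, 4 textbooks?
22

Explanation: By the addition principle: 15 + 3 + 4 = 22.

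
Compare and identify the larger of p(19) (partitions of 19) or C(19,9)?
C(19,9)

Working:
Pentagonal recurrence p(n) = p(n−1) + p(n−2) − p(n−5) − p(n−7) + …: p(19) = p(18) + p(17) − p(14) − p(12) + p(7) + p(4) = 385 + 297 − 135 − 77 + 15 + 5 = 490; C(19,9) = 92,378.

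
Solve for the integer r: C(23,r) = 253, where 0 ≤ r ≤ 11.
2

Reasoning: C(23,r) is increasing for 0 ≤ r ≤ 11. Stepping up (C(23,r+1) = C(23,r)·(23−r)/(r+1)): C(23,1) = 23, C(23,2) = 253 ✓. So r = 2.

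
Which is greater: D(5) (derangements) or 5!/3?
D(5)

Solution: D(5) = (5-1)·[D(4) + D(3)] = 4·[9 + 2] = 44; 5!/3 = 120/3 = 40.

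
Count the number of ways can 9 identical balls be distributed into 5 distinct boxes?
715

Solution: C(9+5-1, 5-1) = C(13, 4) = 715.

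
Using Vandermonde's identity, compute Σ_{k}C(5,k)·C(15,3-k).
1,140

Solution: = C(5+15,3) = C(20,3) = 1,140.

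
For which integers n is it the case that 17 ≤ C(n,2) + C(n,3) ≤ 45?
5, 6

Explanation: C(4,2)+C(4,3)=10; C(5,2)+C(5,3)=20; C(6,2)+C(6,3)=35; C(7,2)+C(7,3)=56. So valid n = 5, 6.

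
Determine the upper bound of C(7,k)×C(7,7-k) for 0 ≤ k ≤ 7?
1,225

Solution: C(7,k)·C(7,7-k) = C(7,k)², maximised at the centre k = 3: C(7,3)² = 1,225.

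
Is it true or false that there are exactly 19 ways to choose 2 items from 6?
C(6,2) = 15 ≠ 19.
Final answer: False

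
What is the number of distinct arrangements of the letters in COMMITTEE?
Word has 9 letters (C=1, O=1, M=2, I=1, T=2, E=2). Arrangements: 9!/Π(k!) = 45,360.
Final answer: 45,360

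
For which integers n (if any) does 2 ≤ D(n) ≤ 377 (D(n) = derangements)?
3, 4, 5, 6

Using D(n) = (n−1)[D(n−1) + D(n−2)] with D(1)=0, D(2)=1: D(2)=1; D(3)=2; D(4)=9; D(5)=44; D(6)=265; D(7)=1,854. So valid n = 3, 4, 5, 6.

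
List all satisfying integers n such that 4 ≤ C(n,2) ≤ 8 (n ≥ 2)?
4

C(3,2)=3; C(4,2)=6; C(5,2)=10. So valid n = 4.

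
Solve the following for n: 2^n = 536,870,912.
29

Explanation: 536,870,912 = 1,024 × 1,024 × 512 = 2^10 × 2^10 × 2^9 = 2^29, so n = 29.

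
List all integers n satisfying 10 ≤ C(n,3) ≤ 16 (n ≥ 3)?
C(4,3)=4; C(5,3)=10; C(6,3)=20. So valid n = 5.
Final answer: 5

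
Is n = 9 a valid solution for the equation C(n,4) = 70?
No
C(9,4) = 9·8·7·6/4! = 3,024/24 = 126, which does not equal 70.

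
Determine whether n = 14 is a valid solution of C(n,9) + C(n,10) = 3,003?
Yes

Reasoning: C(14,9) + C(14,10) = 2,002 + 1,001 = 3,003, which equals 3,003.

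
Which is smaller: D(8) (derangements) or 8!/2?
D(8)

D(8) = (8-1)·[D(7) + D(6)] = 7·[1,854 + 265] = 14,833; 8!/2 = 40,320/2 = 20,160.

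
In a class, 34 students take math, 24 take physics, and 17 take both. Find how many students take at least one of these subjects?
41

Reasoning: |A∪B| = |A|+|B|-|A∩B| = 34+24-17 = 41.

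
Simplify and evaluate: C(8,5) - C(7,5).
35

Solution: C(8,5) - C(7,5) = C(7,4) = 35.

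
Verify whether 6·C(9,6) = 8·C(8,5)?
Absorption identity k·C(n,k) = n·C(n-1,k-1). LHS = 6·84 = 504; RHS = 8·56 = 448.

Answer: False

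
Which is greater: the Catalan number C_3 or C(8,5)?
C(8,5)

Reasoning: C_3 = C(6,3)/(3+1) = 20/4 = 5; C(8,5) = 56.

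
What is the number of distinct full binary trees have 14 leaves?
742,900

Working:
Using the Catalan number formula: C_n = C(2n, n) / (n+1)
C_13 = C(26, 13) / (13+1)
     = 10400600 / 14
     = 742,900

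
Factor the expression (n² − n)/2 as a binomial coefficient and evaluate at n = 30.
(n² − n)/2 = n(n−1)/2 = C(n,2). At n = 30: C(30,2) = 435.
Final answer: C(n,2); C(30,2) = 435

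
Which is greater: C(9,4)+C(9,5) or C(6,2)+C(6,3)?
First=252, Second=35.
Final answer: C(9,4)+C(9,5)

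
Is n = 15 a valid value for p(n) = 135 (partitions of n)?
No

Reasoning: Pentagonal recurrence p(n) = p(n−1) + p(n−2) − p(n−5) − p(n−7) + …: p(15) = p(14) + p(13) − p(10) − p(8) + p(3) + p(0) = 135 + 101 − 42 − 22 + 3 + 1 = 176, which does not equal 135.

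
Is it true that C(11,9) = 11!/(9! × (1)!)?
The correct denominator is 9!×2!, giving C(11,9) = 55; the stated RHS is 11!/(9!×1!) = 110 ≠ 55, so the statement does not hold.

Answer: False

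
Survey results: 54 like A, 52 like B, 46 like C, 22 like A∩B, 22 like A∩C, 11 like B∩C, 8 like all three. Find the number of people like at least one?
|A∪B∪C| = 54+52+46-22-22-11+8 = 105.
Final answer: 105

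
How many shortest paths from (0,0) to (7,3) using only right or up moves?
120

Choose 7 rights from 10 moves: C(10,7) = 120.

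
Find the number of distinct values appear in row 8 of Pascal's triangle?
5

Reasoning: Row 8 has entries C(8,0)..C(8,8); by symmetry C(8,k)=C(8,8-k), giving 5 distinct values.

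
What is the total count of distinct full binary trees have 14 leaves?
742,900

Reasoning: Using the Catalan number formula: C_n = C(2n, n) / (n+1)
C_13 = C(26, 13) / (13+1)
     = 10400600 / 14
     = 742,900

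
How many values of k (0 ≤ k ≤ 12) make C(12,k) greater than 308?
5

Solution: Row 12 is unimodal and symmetric about k=12/2. C(12,3)=220 ≤ 308; C(12,4)=495 > 308; by symmetry C(12,k) > 308 for k = 4..8. That's 8 - 4 + 1 = 5 values.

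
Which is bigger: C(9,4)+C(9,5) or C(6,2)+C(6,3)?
First=252, Second=35.
Final answer: C(9,4)+C(9,5)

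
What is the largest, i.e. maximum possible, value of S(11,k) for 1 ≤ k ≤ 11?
246,730

Row S(11,k) for k = 1..11 (via S(n,k) = k·S(n−1,k) + S(n−1,k−1)): 1, 1,023, 28,501, 145,750, 246,730, 179,487, 63,987, 11,880, 1,155, 55, 1. The row is unimodal; maximum at k = 5: 246,730.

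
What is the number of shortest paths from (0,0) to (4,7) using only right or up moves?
330

Explanation: Choose 4 rights from 11 moves: C(11,4) = 330.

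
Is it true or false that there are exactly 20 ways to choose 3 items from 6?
True
C(6,3) = 20.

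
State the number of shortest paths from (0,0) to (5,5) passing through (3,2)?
100

Working:
To (3,2): C(5,3)=10. From there: C(5,2)=10. Total: 100.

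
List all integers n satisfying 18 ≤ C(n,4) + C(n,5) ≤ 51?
6

Solution: C(5,4)+C(5,5)=6; C(6,4)+C(6,5)=21; C(7,4)+C(7,5)=56. So valid n = 6.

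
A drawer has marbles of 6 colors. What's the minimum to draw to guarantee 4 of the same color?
19

Worst case: 3 of each = 18. One more: 19.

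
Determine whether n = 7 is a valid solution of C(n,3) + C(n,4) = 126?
C(7,3) + C(7,4) = 35 + 35 = 70, which does not equal 126.

Answer: No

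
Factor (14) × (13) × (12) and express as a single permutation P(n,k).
Product of 3 consecutive descending integers starting at 14: P(14,3) = 14!/11! = 2,184.
Final answer: P(14,3) = 14!/(11)!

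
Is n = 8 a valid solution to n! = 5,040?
No

Reasoning: 8! = 8·7! = 8·5,040 = 40,320, which does not equal 5,040.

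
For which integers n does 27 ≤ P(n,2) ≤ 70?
6, 7, 8

Explanation: P(5,2)=20; P(6,2)=30; P(7,2)=42; P(8,2)=56; P(9,2)=72. So valid n = 6, 7, 8.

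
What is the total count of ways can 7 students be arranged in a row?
5,040

Arrangements of 7 distinct objects: 7! = 5,040.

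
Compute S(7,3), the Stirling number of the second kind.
301

Using the Stirling recurrence: S(n,k) = k·S(n-1,k) + S(n-1,k-1)
S(7,3) = 3·S(6,3) + S(6,2)
         = 3·90 + 31
         = 270 + 31
         = 301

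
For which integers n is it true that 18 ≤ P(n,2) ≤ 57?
5, 6, 7, 8

Solution: P(4,2)=12; P(5,2)=20; P(6,2)=30; P(7,2)=42; P(8,2)=56; P(9,2)=72. So valid n = 5, 6, 7, 8.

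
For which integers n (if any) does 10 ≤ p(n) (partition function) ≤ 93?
Tabulating p(n) via p(n) = p(n−1) + p(n−2) − p(n−5) − p(n−7) + …: p(5)=7; p(6)=11; p(7)=15; p(8)=22; p(9)=30; p(10)=42; p(11)=56; p(12)=77; p(13)=101. So valid n = 6, 7, 8, 9, 10, 11, 12.

Answer: 6, 7, 8, 9, 10, 11, 12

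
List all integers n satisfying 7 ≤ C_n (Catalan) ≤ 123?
4, 5
C_3=5; C_4=14; C_5=42; C_6=132. So valid n = 4, 5.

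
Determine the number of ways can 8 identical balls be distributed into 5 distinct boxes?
495

Working:
C(8+5-1, 5-1) = C(12, 4) = 495.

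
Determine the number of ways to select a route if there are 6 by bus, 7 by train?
13
By the addition principle: 6 + 7 = 13.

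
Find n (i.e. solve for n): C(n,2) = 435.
30

Explanation: C(n,2) = n(n−1)/2! is increasing in n, and n(n−1) = 2!·435 = 870 ≈ (n−0.5)^2 gives n ≈ 30.0. Check: C(28,2) = 378, C(29,2) = 406, C(30,2) = 435 ✓. So n = 30.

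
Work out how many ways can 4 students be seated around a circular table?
6

Solution: Circular arrangements: (4-1)! = 6.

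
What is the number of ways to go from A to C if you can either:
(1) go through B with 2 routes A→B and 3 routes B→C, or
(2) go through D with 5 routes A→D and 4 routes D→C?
26

Working:
Route via B: 2×3=6. Route via D: 5×4=20. Total: 26.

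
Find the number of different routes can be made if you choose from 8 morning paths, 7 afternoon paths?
By the multiplication principle: 8 × 7 = 56.
Final answer: 56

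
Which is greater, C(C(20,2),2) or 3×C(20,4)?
C(C(20,2),2)=17,955, 3×C(20,4)=14,535.

Answer: C(C(20,2),2)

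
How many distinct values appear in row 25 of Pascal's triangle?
13

Explanation: Row 25 has entries C(25,0)..C(25,25); by symmetry C(25,k)=C(25,25-k), giving 13 distinct values.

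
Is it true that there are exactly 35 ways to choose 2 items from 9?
False

Solution: C(9,2) = 36 ≠ 35.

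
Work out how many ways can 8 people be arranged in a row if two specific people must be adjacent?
10,080

Treat pair as unit: (8-1)! arrangements × 2 internal orders = 10,080.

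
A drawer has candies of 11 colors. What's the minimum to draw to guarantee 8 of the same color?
78

Working:
Worst case: 7 of each = 77. One more: 78.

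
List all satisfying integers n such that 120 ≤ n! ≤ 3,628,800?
5, 6, 7, 8, 9, 10

n! is strictly increasing; 5! = 120 and 10! = 3,628,800, so valid n = 5, 6, 7, 8, 9, 10.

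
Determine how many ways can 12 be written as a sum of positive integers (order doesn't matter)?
77

Pentagonal recurrence p(n) = p(n−1) + p(n−2) − p(n−5) − p(n−7) + …: p(12) = p(11) + p(10) − p(7) − p(5) + p(0) = 56 + 42 − 15 − 7 + 1 = 77.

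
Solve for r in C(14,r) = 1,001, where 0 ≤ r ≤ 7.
C(14,r) is increasing for 0 ≤ r ≤ 7. Stepping up (C(14,r+1) = C(14,r)·(14−r)/(r+1)): C(14,1) = 14, C(14,2) = 91, C(14,3) = 364, C(14,4) = 1,001 ✓. So r = 4.
Final answer: 4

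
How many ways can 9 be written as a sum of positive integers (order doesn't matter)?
30

Reasoning: Pentagonal recurrence p(n) = p(n−1) + p(n−2) − p(n−5) − p(n−7) + …: p(9) = p(8) + p(7) − p(4) − p(2) = 22 + 15 − 5 − 2 = 30.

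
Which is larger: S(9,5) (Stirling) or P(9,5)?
S(9,5) = 5·S(8,5) + S(8,4) = 5·1,050 + 1,701 = 6,951; P(9,5) = 15,120.

Answer: P(9,5)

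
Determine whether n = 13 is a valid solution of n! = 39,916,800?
13! = 13·12! = 13·479,001,600 = 6,227,020,800, which does not equal 39,916,800.

Answer: No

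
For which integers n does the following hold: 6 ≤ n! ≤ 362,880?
3, 4, 5, 6, 7, 8, 9

Working:
n! is strictly increasing; 3! = 6 and 9! = 362,880, so valid n = 3, 4, 5, 6, 7, 8, 9.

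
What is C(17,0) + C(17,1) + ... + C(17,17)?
131,072

Solution: Sum of binomial coefficients = 2^17 = 131,072.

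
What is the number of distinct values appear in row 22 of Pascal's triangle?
12

Explanation: Row 22 has entries C(22,0)..C(22,22); by symmetry C(22,k)=C(22,22-k), giving 12 distinct values.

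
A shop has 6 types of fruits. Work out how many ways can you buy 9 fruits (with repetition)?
2,002

Explanation: Stars and bars: C(9+6-1, 9) = C(14, 9) = 2,002.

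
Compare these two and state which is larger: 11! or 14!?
14!

11!=39,916,800, 14!=87,178,291,200. 14! > 11!.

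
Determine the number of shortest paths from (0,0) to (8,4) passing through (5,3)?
224

Reasoning: To (5,3): C(8,5)=56. From there: C(4,3)=4. Total: 224.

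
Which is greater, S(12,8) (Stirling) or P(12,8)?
P(12,8)

Working:
S(12,8) = 8·S(11,8) + S(11,7) = 8·11,880 + 63,987 = 159,027; P(12,8) = 19,958,400.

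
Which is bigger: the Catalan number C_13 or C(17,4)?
C_13 = C(26,13)/(13+1) = 10,400,600/14 = 742,900; C(17,4) = 2,380.

Answer: C_13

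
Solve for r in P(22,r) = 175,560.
4
P(22,r) = 22·21·…·(22−r+1), a product of r factors. Multiplying down from 22: 22 = 22; 22·21 = 462; 22·21·20 = 9,240; 22·21·20·19 = 175,560 ✓ (4 factors). So r = 4.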